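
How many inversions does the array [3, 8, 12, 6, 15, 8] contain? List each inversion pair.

Finding inversions in [3, 8, 12, 6, 15, 8]:

(1, 3): arr[1]=8 > arr[3]=6
(2, 3): arr[2]=12 > arr[3]=6
(2, 5): arr[2]=12 > arr[5]=8
(4, 5): arr[4]=15 > arr[5]=8

Total inversions: 4

The array has 4 inversion(s): (1,3), (2,3), (2,5), (4,5). Each pair (i,j) satisfies i < j and arr[i] > arr[j].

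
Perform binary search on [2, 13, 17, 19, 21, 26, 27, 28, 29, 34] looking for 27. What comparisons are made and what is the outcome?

Binary search for 27 in [2, 13, 17, 19, 21, 26, 27, 28, 29, 34]:

lo=0, hi=9, mid=4, arr[mid]=21 -> 21 < 27, search right half
lo=5, hi=9, mid=7, arr[mid]=28 -> 28 > 27, search left half
lo=5, hi=6, mid=5, arr[mid]=26 -> 26 < 27, search right half
lo=6, hi=6, mid=6, arr[mid]=27 -> Found target at index 6!

Binary search finds 27 at index 6 after 4 comparisons. The search repeatedly halves the search space by comparing with the middle element.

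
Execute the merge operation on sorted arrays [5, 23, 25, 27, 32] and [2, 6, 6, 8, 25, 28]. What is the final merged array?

Merging process:

Compare 5 vs 2: take 2 from right. Merged: [2]
Compare 5 vs 6: take 5 from left. Merged: [2, 5]
Compare 23 vs 6: take 6 from right. Merged: [2, 5, 6]
Compare 23 vs 6: take 6 from right. Merged: [2, 5, 6, 6]
Compare 23 vs 8: take 8 from right. Merged: [2, 5, 6, 6, 8]
Compare 23 vs 25: take 23 from left. Merged: [2, 5, 6, 6, 8, 23]
Compare 25 vs 25: take 25 from left. Merged: [2, 5, 6, 6, 8, 23, 25]
Compare 27 vs 25: take 25 from right. Merged: [2, 5, 6, 6, 8, 23, 25, 25]
Compare 27 vs 28: take 27 from left. Merged: [2, 5, 6, 6, 8, 23, 25, 25, 27]
Compare 32 vs 28: take 28 from right. Merged: [2, 5, 6, 6, 8, 23, 25, 25, 27, 28]
Append remaining from left: [32]. Merged: [2, 5, 6, 6, 8, 23, 25, 25, 27, 28, 32]

Final merged array: [2, 5, 6, 6, 8, 23, 25, 25, 27, 28, 32]
Total comparisons: 10

The merged array is [2, 5, 6, 6, 8, 23, 25, 25, 27, 28, 32], requiring 10 comparisons. The merge step runs in O(n) time where n is the total number of elements.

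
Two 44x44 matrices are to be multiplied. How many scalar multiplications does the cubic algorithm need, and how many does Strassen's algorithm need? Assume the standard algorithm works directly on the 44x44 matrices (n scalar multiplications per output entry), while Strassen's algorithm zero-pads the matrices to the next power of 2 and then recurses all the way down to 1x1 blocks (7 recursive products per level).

Matrix multiplication for 44x44 matrices:

Strassen's algorithm requires power-of-2 dimensions. Pad 44x44 to 64x64 (next power of 2).

Standard algorithm: 44^3 = 85184 multiplications
Strassen's algorithm: 7^(log2(64)) = 7^6 = 117649 multiplications
Difference: 85184 - 117649 = -32465 (Strassen uses MORE here due to padding overhead — for small or just-over-power-of-2 n, padding can outweigh the per-level savings)

Standard: 85184 multiplications (44^3). Strassen: 117649 multiplications (7^6, after padding to 64x64). Strassen reduces 8 recursive multiplications to 7 at each level.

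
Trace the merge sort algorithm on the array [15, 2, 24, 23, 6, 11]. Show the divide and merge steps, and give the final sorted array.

Merge sort trace:

Split: [15, 2, 24, 23, 6, 11] -> [15, 2, 24] and [23, 6, 11]
  Split: [15, 2, 24] -> [15] and [2, 24]
    Split: [2, 24] -> [2] and [24]
    Merge: [2] + [24] -> [2, 24]
  Merge: [15] + [2, 24] -> [2, 15, 24]
  Split: [23, 6, 11] -> [23] and [6, 11]
    Split: [6, 11] -> [6] and [11]
    Merge: [6] + [11] -> [6, 11]
  Merge: [23] + [6, 11] -> [6, 11, 23]
Merge: [2, 15, 24] + [6, 11, 23] -> [2, 6, 11, 15, 23, 24]

Final sorted array: [2, 6, 11, 15, 23, 24]

The merge sort proceeds by recursively splitting the array and merging sorted halves.
After all merges, the sorted array is [2, 6, 11, 15, 23, 24].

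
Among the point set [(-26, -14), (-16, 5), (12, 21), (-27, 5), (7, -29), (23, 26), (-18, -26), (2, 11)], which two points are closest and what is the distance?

Computing all pairwise distances among 8 points:

d((-26, -14), (-16, 5)) = 21.4709
d((-26, -14), (12, 21)) = 51.6624
d((-26, -14), (-27, 5)) = 19.0263
d((-26, -14), (7, -29)) = 36.2491
d((-26, -14), (23, 26)) = 63.2535
d((-26, -14), (-18, -26)) = 14.4222
d((-26, -14), (2, 11)) = 37.5366
d((-16, 5), (12, 21)) = 32.249
d((-16, 5), (-27, 5)) = 11.0 <-- minimum
d((-16, 5), (7, -29)) = 41.0488
d((-16, 5), (23, 26)) = 44.2945
d((-16, 5), (-18, -26)) = 31.0644
d((-16, 5), (2, 11)) = 18.9737
d((12, 21), (-27, 5)) = 42.1545
d((12, 21), (7, -29)) = 50.2494
d((12, 21), (23, 26)) = 12.083
d((12, 21), (-18, -26)) = 55.7584
d((12, 21), (2, 11)) = 14.1421
d((-27, 5), (7, -29)) = 48.0833
d((-27, 5), (23, 26)) = 54.231
d((-27, 5), (-18, -26)) = 32.28
d((-27, 5), (2, 11)) = 29.6142
d((7, -29), (23, 26)) = 57.28
d((7, -29), (-18, -26)) = 25.1794
d((7, -29), (2, 11)) = 40.3113
d((23, 26), (-18, -26)) = 66.2193
d((23, 26), (2, 11)) = 25.807
d((-18, -26), (2, 11)) = 42.0595

Closest pair: (-16, 5) and (-27, 5) with distance 11.0

The closest pair is (-16, 5) and (-27, 5) with Euclidean distance 11.0. For 8 points, brute-force pairwise comparison is shown above. For large n, the divide-and-conquer algorithm (sort by x, recurse on halves, check the dividing strip) achieves O(n log n).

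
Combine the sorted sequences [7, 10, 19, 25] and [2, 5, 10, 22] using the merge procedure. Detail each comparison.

Merging process:

Compare 7 vs 2: take 2 from right. Merged: [2]
Compare 7 vs 5: take 5 from right. Merged: [2, 5]
Compare 7 vs 10: take 7 from left. Merged: [2, 5, 7]
Compare 10 vs 10: take 10 from left. Merged: [2, 5, 7, 10]
Compare 19 vs 10: take 10 from right. Merged: [2, 5, 7, 10, 10]
Compare 19 vs 22: take 19 from left. Merged: [2, 5, 7, 10, 10, 19]
Compare 25 vs 22: take 22 from right. Merged: [2, 5, 7, 10, 10, 19, 22]
Append remaining from left: [25]. Merged: [2, 5, 7, 10, 10, 19, 22, 25]

Final merged array: [2, 5, 7, 10, 10, 19, 22, 25]
Total comparisons: 7

The merged array is [2, 5, 7, 10, 10, 19, 22, 25], requiring 7 comparisons. The merge step runs in O(n) time where n is the total number of elements.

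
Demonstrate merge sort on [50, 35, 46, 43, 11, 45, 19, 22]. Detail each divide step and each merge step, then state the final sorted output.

Merge sort trace:

Split: [50, 35, 46, 43, 11, 45, 19, 22] -> [50, 35, 46, 43] and [11, 45, 19, 22]
  Split: [50, 35, 46, 43] -> [50, 35] and [46, 43]
    Split: [50, 35] -> [50] and [35]
    Merge: [50] + [35] -> [35, 50]
    Split: [46, 43] -> [46] and [43]
    Merge: [46] + [43] -> [43, 46]
  Merge: [35, 50] + [43, 46] -> [35, 43, 46, 50]
  Split: [11, 45, 19, 22] -> [11, 45] and [19, 22]
    Split: [11, 45] -> [11] and [45]
    Merge: [11] + [45] -> [11, 45]
    Split: [19, 22] -> [19] and [22]
    Merge: [19] + [22] -> [19, 22]
  Merge: [11, 45] + [19, 22] -> [11, 19, 22, 45]
Merge: [35, 43, 46, 50] + [11, 19, 22, 45] -> [11, 19, 22, 35, 43, 45, 46, 50]

Final sorted array: [11, 19, 22, 35, 43, 45, 46, 50]

The merge sort proceeds by recursively splitting the array and merging sorted halves.
After all merges, the sorted array is [11, 19, 22, 35, 43, 45, 46, 50].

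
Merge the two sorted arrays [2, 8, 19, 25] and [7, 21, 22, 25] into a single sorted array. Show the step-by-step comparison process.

Merging process:

Compare 2 vs 7: take 2 from left. Merged: [2]
Compare 8 vs 7: take 7 from right. Merged: [2, 7]
Compare 8 vs 21: take 8 from left. Merged: [2, 7, 8]
Compare 19 vs 21: take 19 from left. Merged: [2, 7, 8, 19]
Compare 25 vs 21: take 21 from right. Merged: [2, 7, 8, 19, 21]
Compare 25 vs 22: take 22 from right. Merged: [2, 7, 8, 19, 21, 22]
Compare 25 vs 25: take 25 from left. Merged: [2, 7, 8, 19, 21, 22, 25]
Append remaining from right: [25]. Merged: [2, 7, 8, 19, 21, 22, 25, 25]

Final merged array: [2, 7, 8, 19, 21, 22, 25, 25]
Total comparisons: 7

The merged array is [2, 7, 8, 19, 21, 22, 25, 25], requiring 7 comparisons. The merge step runs in O(n) time where n is the total number of elements.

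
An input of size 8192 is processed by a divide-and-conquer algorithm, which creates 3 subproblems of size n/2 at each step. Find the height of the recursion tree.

For divide and conquer with division factor 2:

Problem sizes at each level:
Level 0: 8192
Level 1: 4096
Level 2: 2048
Level 3: 1024
Level 4: 512
Level 5: 256
Level 6: 128
Level 7: 64
Level 8: 32
Level 9: 16
Level 10: 8
Level 11: 4
Level 12: 2
Level 13: 1

The root is level 0 and the size-1 base case is level 13 (the tree spans levels 0 through 13, i.e. 14 levels counting the root), so the depth is the number of divisions: log_2(8192) = 13

The recursion tree depth is log_2(8192) = 13. At each level, the problem size is divided by 2, so it takes 13 divisions to reduce to a base case of size 1. The algorithm makes 3 recursive calls at each level.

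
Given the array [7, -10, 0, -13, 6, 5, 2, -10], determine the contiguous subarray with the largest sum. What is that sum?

Using Kadane's algorithm on [7, -10, 0, -13, 6, 5, 2, -10]:

Scanning through the array:
Position 1 (value -10): max_ending_here = -3, max_so_far = 7
Position 2 (value 0): max_ending_here = 0, max_so_far = 7
Position 3 (value -13): max_ending_here = -13, max_so_far = 7
Position 4 (value 6): max_ending_here = 6, max_so_far = 7
Position 5 (value 5): max_ending_here = 11, max_so_far = 11
Position 6 (value 2): max_ending_here = 13, max_so_far = 13
Position 7 (value -10): max_ending_here = 3, max_so_far = 13

Maximum subarray: [6, 5, 2]
Maximum sum: 13

The maximum subarray is [6, 5, 2] with sum 13. This subarray runs from index 4 to index 6.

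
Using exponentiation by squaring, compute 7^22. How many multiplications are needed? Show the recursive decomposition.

Computing 7^22 by squaring (build up from 7^1; each line after the first costs one multiplication):

7^1 = 7
7^2 = (7^1)^2 = 7^2 = 49
7^4 = (7^2)^2 = 49^2 = 2401
7^5 = 7 * 7^4 = 7 * 2401 = 16807
7^10 = (7^5)^2 = 16807^2 = 282475249
7^11 = 7 * 7^10 = 7 * 282475249 = 1977326743
7^22 = (7^11)^2 = 1977326743^2 = 3909821048582988049

Result: 3909821048582988049
Multiplications needed: 6 (6 lines after 7^1)

7^22 = 3909821048582988049. Using exponentiation by squaring, this requires 6 multiplications. The key idea: if the exponent is even, square the half-power; if odd, multiply by the base once.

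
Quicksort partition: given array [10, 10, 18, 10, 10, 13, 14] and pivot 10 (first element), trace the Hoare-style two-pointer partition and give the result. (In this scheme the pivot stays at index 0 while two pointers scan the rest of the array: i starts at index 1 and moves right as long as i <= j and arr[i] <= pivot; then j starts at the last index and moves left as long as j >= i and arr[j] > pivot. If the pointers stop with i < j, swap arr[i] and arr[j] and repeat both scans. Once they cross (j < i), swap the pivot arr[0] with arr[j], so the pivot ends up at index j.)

Hoare-style two-pointer partition with pivot = 10:

Initial array: [10, 10, 18, 10, 10, 13, 14]

Pointers start at i = 1, j = 6.
i stops at index 2 (arr[2]=18 > 10), j stops at index 4 (arr[4]=10 <= 10): swap arr[2] and arr[4], array becomes [10, 10, 10, 10, 18, 13, 14]
i ends at 4, j ends at 3: the pointers have crossed (j < i), so scanning stops.

Swap pivot arr[0] with arr[3] to place pivot at position 3: [10, 10, 10, 10, 18, 13, 14]
Pivot position: 3

After partitioning with pivot 10, the array becomes [10, 10, 10, 10, 18, 13, 14]. The pivot is placed at index 3. All elements to the left of the pivot are <= 10, and all elements to the right are > 10.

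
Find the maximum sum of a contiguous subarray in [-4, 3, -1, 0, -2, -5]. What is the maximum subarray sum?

Using Kadane's algorithm on [-4, 3, -1, 0, -2, -5]:

Scanning through the array:
Position 1 (value 3): max_ending_here = 3, max_so_far = 3
Position 2 (value -1): max_ending_here = 2, max_so_far = 3
Position 3 (value 0): max_ending_here = 2, max_so_far = 3
Position 4 (value -2): max_ending_here = 0, max_so_far = 3
Position 5 (value -5): max_ending_here = -5, max_so_far = 3

Maximum subarray: [3]
Maximum sum: 3

The maximum subarray is [3] with sum 3. This subarray runs from index 1 to index 1.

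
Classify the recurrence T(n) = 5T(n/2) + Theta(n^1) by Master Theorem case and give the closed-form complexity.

Master Theorem for T(n) = 5T(n/2) + O(n^1):

a = 5, b = 2, c = 1
log_b(a) = log_2(5) = 2.3219

Case 1: c = 1 < log_2(5) = 2.3219
T(n) = O(n^(log_2 5))

For T(n) = 5T(n/2) + O(n^1): log_2(5) = 2.3219. This is Case 1 of the Master Theorem (c < log_b(a), work dominated by leaves), giving O(n^(log_2 5)).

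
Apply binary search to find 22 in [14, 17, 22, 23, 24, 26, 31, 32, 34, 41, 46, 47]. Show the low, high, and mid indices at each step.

Binary search for 22 in [14, 17, 22, 23, 24, 26, 31, 32, 34, 41, 46, 47]:

lo=0, hi=11, mid=5, arr[mid]=26 -> 26 > 22, search left half
lo=0, hi=4, mid=2, arr[mid]=22 -> Found target at index 2!

Binary search finds 22 at index 2 after 2 comparisons. The search repeatedly halves the search space by comparing with the middle element.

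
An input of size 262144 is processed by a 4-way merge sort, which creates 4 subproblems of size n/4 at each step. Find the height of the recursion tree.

For divide and conquer with division factor 4:

Problem sizes at each level:
Level 0: 262144
Level 1: 65536
Level 2: 16384
Level 3: 4096
Level 4: 1024
Level 5: 256
Level 6: 64
Level 7: 16
Level 8: 4
Level 9: 1

The root is level 0 and the size-1 base case is level 9 (the tree spans levels 0 through 9, i.e. 10 levels counting the root), so the depth is the number of divisions: log_4(262144) = 9

The recursion tree depth is log_4(262144) = 9. At each level, the problem size is divided by 4, so it takes 9 divisions to reduce to a base case of size 1. The algorithm makes 4 recursive calls at each level.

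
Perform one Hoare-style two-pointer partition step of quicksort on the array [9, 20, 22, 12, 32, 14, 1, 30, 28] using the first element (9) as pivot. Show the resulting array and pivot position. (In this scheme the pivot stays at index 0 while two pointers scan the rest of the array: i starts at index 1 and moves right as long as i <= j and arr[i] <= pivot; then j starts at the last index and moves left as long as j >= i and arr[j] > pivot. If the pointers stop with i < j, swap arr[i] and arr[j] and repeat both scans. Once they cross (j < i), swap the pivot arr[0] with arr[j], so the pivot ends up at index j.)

Hoare-style two-pointer partition with pivot = 9:

Initial array: [9, 20, 22, 12, 32, 14, 1, 30, 28]

Pointers start at i = 1, j = 8.
i stops at index 1 (arr[1]=20 > 9), j stops at index 6 (arr[6]=1 <= 9): swap arr[1] and arr[6], array becomes [9, 1, 22, 12, 32, 14, 20, 30, 28]
i ends at 2, j ends at 1: the pointers have crossed (j < i), so scanning stops.

Swap pivot arr[0] with arr[1] to place pivot at position 1: [1, 9, 22, 12, 32, 14, 20, 30, 28]
Pivot position: 1

After partitioning with pivot 9, the array becomes [1, 9, 22, 12, 32, 14, 20, 30, 28]. The pivot is placed at index 1. All elements to the left of the pivot are <= 9, and all elements to the right are > 9.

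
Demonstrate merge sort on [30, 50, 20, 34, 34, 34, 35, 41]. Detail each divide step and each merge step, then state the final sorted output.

Merge sort trace:

Split: [30, 50, 20, 34, 34, 34, 35, 41] -> [30, 50, 20, 34] and [34, 34, 35, 41]
  Split: [30, 50, 20, 34] -> [30, 50] and [20, 34]
    Split: [30, 50] -> [30] and [50]
    Merge: [30] + [50] -> [30, 50]
    Split: [20, 34] -> [20] and [34]
    Merge: [20] + [34] -> [20, 34]
  Merge: [30, 50] + [20, 34] -> [20, 30, 34, 50]
  Split: [34, 34, 35, 41] -> [34, 34] and [35, 41]
    Split: [34, 34] -> [34] and [34]
    Merge: [34] + [34] -> [34, 34]
    Split: [35, 41] -> [35] and [41]
    Merge: [35] + [41] -> [35, 41]
  Merge: [34, 34] + [35, 41] -> [34, 34, 35, 41]
Merge: [20, 30, 34, 50] + [34, 34, 35, 41] -> [20, 30, 34, 34, 34, 35, 41, 50]

Final sorted array: [20, 30, 34, 34, 34, 35, 41, 50]

The merge sort proceeds by recursively splitting the array and merging sorted halves.
After all merges, the sorted array is [20, 30, 34, 34, 34, 35, 41, 50].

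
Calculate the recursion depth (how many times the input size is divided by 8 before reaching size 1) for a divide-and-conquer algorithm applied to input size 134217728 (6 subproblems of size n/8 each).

For divide and conquer with division factor 8:

Problem sizes at each level:
Level 0: 134217728
Level 1: 16777216
Level 2: 2097152
Level 3: 262144
Level 4: 32768
Level 5: 4096
Level 6: 512
Level 7: 64
Level 8: 8
Level 9: 1

The root is level 0 and the size-1 base case is level 9 (the tree spans levels 0 through 9, i.e. 10 levels counting the root), so the depth is the number of divisions: log_8(134217728) = 9

The recursion tree depth is log_8(134217728) = 9. At each level, the problem size is divided by 8, so it takes 9 divisions to reduce to a base case of size 1. The algorithm makes 6 recursive calls at each level.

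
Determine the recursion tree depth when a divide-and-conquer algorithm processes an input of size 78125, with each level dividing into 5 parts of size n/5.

For divide and conquer with division factor 5:

Problem sizes at each level:
Level 0: 78125
Level 1: 15625
Level 2: 3125
Level 3: 625
Level 4: 125
Level 5: 25
Level 6: 5
Level 7: 1

The root is level 0 and the size-1 base case is level 7 (the tree spans levels 0 through 7, i.e. 8 levels counting the root), so the depth is the number of divisions: log_5(78125) = 7

The recursion tree depth is log_5(78125) = 7. At each level, the problem size is divided by 5, so it takes 7 divisions to reduce to a base case of size 1. The algorithm makes 5 recursive calls at each level.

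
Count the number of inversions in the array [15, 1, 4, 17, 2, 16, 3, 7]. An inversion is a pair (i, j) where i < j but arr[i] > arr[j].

Finding inversions in [15, 1, 4, 17, 2, 16, 3, 7]:

(0, 1): arr[0]=15 > arr[1]=1
(0, 2): arr[0]=15 > arr[2]=4
(0, 4): arr[0]=15 > arr[4]=2
(0, 6): arr[0]=15 > arr[6]=3
(0, 7): arr[0]=15 > arr[7]=7
(2, 4): arr[2]=4 > arr[4]=2
(2, 6): arr[2]=4 > arr[6]=3
(3, 4): arr[3]=17 > arr[4]=2
(3, 5): arr[3]=17 > arr[5]=16
(3, 6): arr[3]=17 > arr[6]=3
(3, 7): arr[3]=17 > arr[7]=7
(5, 6): arr[5]=16 > arr[6]=3
(5, 7): arr[5]=16 > arr[7]=7

Total inversions: 13

The array has 13 inversion(s): (0,1), (0,2), (0,4), (0,6), (0,7), (2,4), (2,6), (3,4), (3,5), (3,6), (3,7), (5,6), (5,7). Each pair (i,j) satisfies i < j and arr[i] > arr[j].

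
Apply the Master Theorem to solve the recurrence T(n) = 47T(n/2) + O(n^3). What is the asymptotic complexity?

Master Theorem for T(n) = 47T(n/2) + O(n^3):

a = 47, b = 2, c = 3
log_b(a) = log_2(47) = 5.5546

Case 1: c = 3 < log_2(47) = 5.5546
T(n) = O(n^(log_2 47))

For T(n) = 47T(n/2) + O(n^3): log_2(47) = 5.5546. This is Case 1 of the Master Theorem (c < log_b(a), work dominated by leaves), giving O(n^(log_2 47)).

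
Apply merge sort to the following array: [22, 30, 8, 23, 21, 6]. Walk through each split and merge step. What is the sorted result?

Merge sort trace:

Split: [22, 30, 8, 23, 21, 6] -> [22, 30, 8] and [23, 21, 6]
  Split: [22, 30, 8] -> [22] and [30, 8]
    Split: [30, 8] -> [30] and [8]
    Merge: [30] + [8] -> [8, 30]
  Merge: [22] + [8, 30] -> [8, 22, 30]
  Split: [23, 21, 6] -> [23] and [21, 6]
    Split: [21, 6] -> [21] and [6]
    Merge: [21] + [6] -> [6, 21]
  Merge: [23] + [6, 21] -> [6, 21, 23]
Merge: [8, 22, 30] + [6, 21, 23] -> [6, 8, 21, 22, 23, 30]

Final sorted array: [6, 8, 21, 22, 23, 30]

The merge sort proceeds by recursively splitting the array and merging sorted halves.
After all merges, the sorted array is [6, 8, 21, 22, 23, 30].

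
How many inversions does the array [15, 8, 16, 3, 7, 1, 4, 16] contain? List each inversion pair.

Finding inversions in [15, 8, 16, 3, 7, 1, 4, 16]:

(0, 1): arr[0]=15 > arr[1]=8
(0, 3): arr[0]=15 > arr[3]=3
(0, 4): arr[0]=15 > arr[4]=7
(0, 5): arr[0]=15 > arr[5]=1
(0, 6): arr[0]=15 > arr[6]=4
(1, 3): arr[1]=8 > arr[3]=3
(1, 4): arr[1]=8 > arr[4]=7
(1, 5): arr[1]=8 > arr[5]=1
(1, 6): arr[1]=8 > arr[6]=4
(2, 3): arr[2]=16 > arr[3]=3
(2, 4): arr[2]=16 > arr[4]=7
(2, 5): arr[2]=16 > arr[5]=1
(2, 6): arr[2]=16 > arr[6]=4
(3, 5): arr[3]=3 > arr[5]=1
(4, 5): arr[4]=7 > arr[5]=1
(4, 6): arr[4]=7 > arr[6]=4

Total inversions: 16

The array has 16 inversion(s): (0,1), (0,3), (0,4), (0,5), (0,6), (1,3), (1,4), (1,5), (1,6), (2,3), (2,4), (2,5), (2,6), (3,5), (4,5), (4,6). Each pair (i,j) satisfies i < j and arr[i] > arr[j].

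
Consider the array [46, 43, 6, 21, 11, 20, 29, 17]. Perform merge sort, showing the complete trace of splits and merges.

Merge sort trace:

Split: [46, 43, 6, 21, 11, 20, 29, 17] -> [46, 43, 6, 21] and [11, 20, 29, 17]
  Split: [46, 43, 6, 21] -> [46, 43] and [6, 21]
    Split: [46, 43] -> [46] and [43]
    Merge: [46] + [43] -> [43, 46]
    Split: [6, 21] -> [6] and [21]
    Merge: [6] + [21] -> [6, 21]
  Merge: [43, 46] + [6, 21] -> [6, 21, 43, 46]
  Split: [11, 20, 29, 17] -> [11, 20] and [29, 17]
    Split: [11, 20] -> [11] and [20]
    Merge: [11] + [20] -> [11, 20]
    Split: [29, 17] -> [29] and [17]
    Merge: [29] + [17] -> [17, 29]
  Merge: [11, 20] + [17, 29] -> [11, 17, 20, 29]
Merge: [6, 21, 43, 46] + [11, 17, 20, 29] -> [6, 11, 17, 20, 21, 29, 43, 46]

Final sorted array: [6, 11, 17, 20, 21, 29, 43, 46]

The merge sort proceeds by recursively splitting the array and merging sorted halves.
After all merges, the sorted array is [6, 11, 17, 20, 21, 29, 43, 46].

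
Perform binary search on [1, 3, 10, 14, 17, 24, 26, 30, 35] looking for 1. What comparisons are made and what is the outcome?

Binary search for 1 in [1, 3, 10, 14, 17, 24, 26, 30, 35]:

lo=0, hi=8, mid=4, arr[mid]=17 -> 17 > 1, search left half
lo=0, hi=3, mid=1, arr[mid]=3 -> 3 > 1, search left half
lo=0, hi=0, mid=0, arr[mid]=1 -> Found target at index 0!

Binary search finds 1 at index 0 after 3 comparisons. The search repeatedly halves the search space by comparing with the middle element.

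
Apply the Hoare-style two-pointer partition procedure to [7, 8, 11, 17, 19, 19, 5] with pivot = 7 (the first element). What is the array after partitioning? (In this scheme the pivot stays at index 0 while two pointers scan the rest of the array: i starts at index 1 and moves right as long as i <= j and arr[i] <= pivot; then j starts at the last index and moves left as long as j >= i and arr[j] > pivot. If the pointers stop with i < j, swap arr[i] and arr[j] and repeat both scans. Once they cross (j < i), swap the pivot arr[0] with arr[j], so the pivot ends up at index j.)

Hoare-style two-pointer partition with pivot = 7:

Initial array: [7, 8, 11, 17, 19, 19, 5]

Pointers start at i = 1, j = 6.
i stops at index 1 (arr[1]=8 > 7), j stops at index 6 (arr[6]=5 <= 7): swap arr[1] and arr[6], array becomes [7, 5, 11, 17, 19, 19, 8]
i ends at 2, j ends at 1: the pointers have crossed (j < i), so scanning stops.

Swap pivot arr[0] with arr[1] to place pivot at position 1: [5, 7, 11, 17, 19, 19, 8]
Pivot position: 1

After partitioning with pivot 7, the array becomes [5, 7, 11, 17, 19, 19, 8]. The pivot is placed at index 1. All elements to the left of the pivot are <= 7, and all elements to the right are > 7.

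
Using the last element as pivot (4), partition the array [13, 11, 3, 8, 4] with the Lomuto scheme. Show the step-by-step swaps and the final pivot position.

Lomuto partition with pivot = 4:

Initial array: [13, 11, 3, 8, 4]

arr[0]=13 > 4: no swap
arr[1]=11 > 4: no swap
arr[2]=3 <= 4: swap with position 0, array becomes [3, 11, 13, 8, 4]
arr[3]=8 > 4: no swap

Place pivot at position 1: [3, 4, 13, 8, 11]
Pivot position: 1

After partitioning with pivot 4, the array becomes [3, 4, 13, 8, 11]. The pivot is placed at index 1. All elements to the left of the pivot are <= 4, and all elements to the right are > 4.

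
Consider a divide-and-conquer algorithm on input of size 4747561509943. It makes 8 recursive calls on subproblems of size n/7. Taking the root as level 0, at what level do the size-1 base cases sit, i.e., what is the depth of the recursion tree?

For divide and conquer with division factor 7:

Problem sizes at each level:
Level 0: 4747561509943
Level 1: 678223072849
Level 2: 96889010407
Level 3: 13841287201
Level 4: 1977326743
Level 5: 282475249
Level 6: 40353607
Level 7: 5764801
Level 8: 823543
Level 9: 117649
Level 10: 16807
Level 11: 2401
Level 12: 343
Level 13: 49
Level 14: 7
Level 15: 1

The root is level 0 and the size-1 base case is level 15 (the tree spans levels 0 through 15, i.e. 16 levels counting the root), so the depth is the number of divisions: log_7(4747561509943) = 15

The recursion tree depth is log_7(4747561509943) = 15. At each level, the problem size is divided by 7, so it takes 15 divisions to reduce to a base case of size 1. The algorithm makes 8 recursive calls at each level.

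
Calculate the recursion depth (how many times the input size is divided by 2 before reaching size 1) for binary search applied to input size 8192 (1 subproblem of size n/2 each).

For divide and conquer with division factor 2:

Problem sizes at each level:
Level 0: 8192
Level 1: 4096
Level 2: 2048
Level 3: 1024
Level 4: 512
Level 5: 256
Level 6: 128
Level 7: 64
Level 8: 32
Level 9: 16
Level 10: 8
Level 11: 4
Level 12: 2
Level 13: 1

The root is level 0 and the size-1 base case is level 13 (the tree spans levels 0 through 13, i.e. 14 levels counting the root), so the depth is the number of divisions: log_2(8192) = 13

The recursion tree depth is log_2(8192) = 13. At each level, the problem size is divided by 2, so it takes 13 divisions to reduce to a base case of size 1. The algorithm makes 1 recursive call at each level.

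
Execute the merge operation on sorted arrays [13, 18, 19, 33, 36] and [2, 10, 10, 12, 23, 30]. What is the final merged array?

Merging process:

Compare 13 vs 2: take 2 from right. Merged: [2]
Compare 13 vs 10: take 10 from right. Merged: [2, 10]
Compare 13 vs 10: take 10 from right. Merged: [2, 10, 10]
Compare 13 vs 12: take 12 from right. Merged: [2, 10, 10, 12]
Compare 13 vs 23: take 13 from left. Merged: [2, 10, 10, 12, 13]
Compare 18 vs 23: take 18 from left. Merged: [2, 10, 10, 12, 13, 18]
Compare 19 vs 23: take 19 from left. Merged: [2, 10, 10, 12, 13, 18, 19]
Compare 33 vs 23: take 23 from right. Merged: [2, 10, 10, 12, 13, 18, 19, 23]
Compare 33 vs 30: take 30 from right. Merged: [2, 10, 10, 12, 13, 18, 19, 23, 30]
Append remaining from left: [33, 36]. Merged: [2, 10, 10, 12, 13, 18, 19, 23, 30, 33, 36]

Final merged array: [2, 10, 10, 12, 13, 18, 19, 23, 30, 33, 36]
Total comparisons: 9

The merged array is [2, 10, 10, 12, 13, 18, 19, 23, 30, 33, 36], requiring 9 comparisons. The merge step runs in O(n) time where n is the total number of elements.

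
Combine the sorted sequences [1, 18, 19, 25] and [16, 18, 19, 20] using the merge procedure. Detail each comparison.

Merging process:

Compare 1 vs 16: take 1 from left. Merged: [1]
Compare 18 vs 16: take 16 from right. Merged: [1, 16]
Compare 18 vs 18: take 18 from left. Merged: [1, 16, 18]
Compare 19 vs 18: take 18 from right. Merged: [1, 16, 18, 18]
Compare 19 vs 19: take 19 from left. Merged: [1, 16, 18, 18, 19]
Compare 25 vs 19: take 19 from right. Merged: [1, 16, 18, 18, 19, 19]
Compare 25 vs 20: take 20 from right. Merged: [1, 16, 18, 18, 19, 19, 20]
Append remaining from left: [25]. Merged: [1, 16, 18, 18, 19, 19, 20, 25]

Final merged array: [1, 16, 18, 18, 19, 19, 20, 25]
Total comparisons: 7

The merged array is [1, 16, 18, 18, 19, 19, 20, 25], requiring 7 comparisons. The merge step runs in O(n) time where n is the total number of elements.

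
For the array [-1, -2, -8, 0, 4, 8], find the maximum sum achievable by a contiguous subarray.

Using Kadane's algorithm on [-1, -2, -8, 0, 4, 8]:

Scanning through the array:
Position 1 (value -2): max_ending_here = -2, max_so_far = -1
Position 2 (value -8): max_ending_here = -8, max_so_far = -1
Position 3 (value 0): max_ending_here = 0, max_so_far = 0
Position 4 (value 4): max_ending_here = 4, max_so_far = 4
Position 5 (value 8): max_ending_here = 12, max_so_far = 12

Maximum subarray: [0, 4, 8]
Maximum sum: 12

The maximum subarray is [0, 4, 8] with sum 12. This subarray runs from index 3 to index 5.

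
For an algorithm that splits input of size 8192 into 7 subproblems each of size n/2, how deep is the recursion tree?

For divide and conquer with division factor 2:

Problem sizes at each level:
Level 0: 8192
Level 1: 4096
Level 2: 2048
Level 3: 1024
Level 4: 512
Level 5: 256
Level 6: 128
Level 7: 64
Level 8: 32
Level 9: 16
Level 10: 8
Level 11: 4
Level 12: 2
Level 13: 1

The root is level 0 and the size-1 base case is level 13 (the tree spans levels 0 through 13, i.e. 14 levels counting the root), so the depth is the number of divisions: log_2(8192) = 13

The recursion tree depth is log_2(8192) = 13. At each level, the problem size is divided by 2, so it takes 13 divisions to reduce to a base case of size 1. The algorithm makes 7 recursive calls at each level.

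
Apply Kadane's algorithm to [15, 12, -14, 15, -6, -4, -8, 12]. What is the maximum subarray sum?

Using Kadane's algorithm on [15, 12, -14, 15, -6, -4, -8, 12]:

Scanning through the array:
Position 1 (value 12): max_ending_here = 27, max_so_far = 27
Position 2 (value -14): max_ending_here = 13, max_so_far = 27
Position 3 (value 15): max_ending_here = 28, max_so_far = 28
Position 4 (value -6): max_ending_here = 22, max_so_far = 28
Position 5 (value -4): max_ending_here = 18, max_so_far = 28
Position 6 (value -8): max_ending_here = 10, max_so_far = 28
Position 7 (value 12): max_ending_here = 22, max_so_far = 28

Maximum subarray: [15, 12, -14, 15]
Maximum sum: 28

The maximum subarray is [15, 12, -14, 15] with sum 28. This subarray runs from index 0 to index 3.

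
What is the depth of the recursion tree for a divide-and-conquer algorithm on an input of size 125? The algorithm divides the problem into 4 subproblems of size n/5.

For divide and conquer with division factor 5:

Problem sizes at each level:
Level 0: 125
Level 1: 25
Level 2: 5
Level 3: 1

The root is level 0 and the size-1 base case is level 3 (the tree spans levels 0 through 3, i.e. 4 levels counting the root), so the depth is the number of divisions: log_5(125) = 3

The recursion tree depth is log_5(125) = 3. At each level, the problem size is divided by 5, so it takes 3 divisions to reduce to a base case of size 1. The algorithm makes 4 recursive calls at each level.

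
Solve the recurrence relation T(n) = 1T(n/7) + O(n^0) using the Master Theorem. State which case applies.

Master Theorem for T(n) = 1T(n/7) + O(n^0):

a = 1, b = 7, c = 0
log_b(a) = log_7(1) = 0.0000

Case 2: c = 0 = log_7(1) = 0.0000
T(n) = O(n^0 log n) = O(log n)

For T(n) = 1T(n/7) + O(n^0): log_7(1) = 0.0000. This is Case 2 of the Master Theorem (c = log_b(a), equal work at all levels), giving O(log n).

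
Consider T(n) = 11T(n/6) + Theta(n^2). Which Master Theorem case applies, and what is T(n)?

Master Theorem for T(n) = 11T(n/6) + O(n^2):

a = 11, b = 6, c = 2
log_b(a) = log_6(11) = 1.3383

Case 3: c = 2 > log_6(11) = 1.3383
T(n) = O(n^2) = O(n^2)

For T(n) = 11T(n/6) + O(n^2): log_6(11) = 1.3383. This is Case 3 of the Master Theorem (c > log_b(a), work dominated by root), giving O(n^2).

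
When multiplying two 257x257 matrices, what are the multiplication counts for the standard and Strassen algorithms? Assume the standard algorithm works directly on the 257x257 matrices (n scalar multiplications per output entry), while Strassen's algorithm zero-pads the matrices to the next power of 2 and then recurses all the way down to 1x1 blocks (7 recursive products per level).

Matrix multiplication for 257x257 matrices:

Strassen's algorithm requires power-of-2 dimensions. Pad 257x257 to 512x512 (next power of 2).

Standard algorithm: 257^3 = 16974593 multiplications
Strassen's algorithm: 7^(log2(512)) = 7^9 = 40353607 multiplications
Difference: 16974593 - 40353607 = -23379014 (Strassen uses MORE here due to padding overhead — for small or just-over-power-of-2 n, padding can outweigh the per-level savings)

Standard: 16974593 multiplications (257^3). Strassen: 40353607 multiplications (7^9, after padding to 512x512). Strassen reduces 8 recursive multiplications to 7 at each level.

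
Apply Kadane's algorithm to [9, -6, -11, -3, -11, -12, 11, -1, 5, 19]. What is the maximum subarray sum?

Using Kadane's algorithm on [9, -6, -11, -3, -11, -12, 11, -1, 5, 19]:

Scanning through the array:
Position 1 (value -6): max_ending_here = 3, max_so_far = 9
Position 2 (value -11): max_ending_here = -8, max_so_far = 9
Position 3 (value -3): max_ending_here = -3, max_so_far = 9
Position 4 (value -11): max_ending_here = -11, max_so_far = 9
Position 5 (value -12): max_ending_here = -12, max_so_far = 9
Position 6 (value 11): max_ending_here = 11, max_so_far = 11
Position 7 (value -1): max_ending_here = 10, max_so_far = 11
Position 8 (value 5): max_ending_here = 15, max_so_far = 15
Position 9 (value 19): max_ending_here = 34, max_so_far = 34

Maximum subarray: [11, -1, 5, 19]
Maximum sum: 34

The maximum subarray is [11, -1, 5, 19] with sum 34. This subarray runs from index 6 to index 9.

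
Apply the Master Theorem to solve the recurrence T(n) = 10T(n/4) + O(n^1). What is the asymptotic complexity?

Master Theorem for T(n) = 10T(n/4) + O(n^1):

a = 10, b = 4, c = 1
log_b(a) = log_4(10) = 1.6610

Case 1: c = 1 < log_4(10) = 1.6610
T(n) = O(n^(log_4 10))

For T(n) = 10T(n/4) + O(n^1): log_4(10) = 1.6610. This is Case 1 of the Master Theorem (c < log_b(a), work dominated by leaves), giving O(n^(log_4 10)).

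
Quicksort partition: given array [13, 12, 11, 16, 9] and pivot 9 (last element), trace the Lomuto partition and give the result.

Lomuto partition with pivot = 9:

Initial array: [13, 12, 11, 16, 9]

arr[0]=13 > 9: no swap
arr[1]=12 > 9: no swap
arr[2]=11 > 9: no swap
arr[3]=16 > 9: no swap

Place pivot at position 0: [9, 12, 11, 16, 13]
Pivot position: 0

After partitioning with pivot 9, the array becomes [9, 12, 11, 16, 13]. The pivot is placed at index 0. All elements to the left of the pivot are <= 9, and all elements to the right are > 9.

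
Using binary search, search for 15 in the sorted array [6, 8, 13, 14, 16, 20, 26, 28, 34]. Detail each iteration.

Binary search for 15 in [6, 8, 13, 14, 16, 20, 26, 28, 34]:

lo=0, hi=8, mid=4, arr[mid]=16 -> 16 > 15, search left half
lo=0, hi=3, mid=1, arr[mid]=8 -> 8 < 15, search right half
lo=2, hi=3, mid=2, arr[mid]=13 -> 13 < 15, search right half
lo=3, hi=3, mid=3, arr[mid]=14 -> 14 < 15, search right half
lo=4 > hi=3, target 15 not found

Binary search determines that 15 is not in the array after 4 comparisons. The search space was exhausted without finding the target.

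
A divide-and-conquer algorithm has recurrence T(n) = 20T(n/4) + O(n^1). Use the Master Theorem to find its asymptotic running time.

Master Theorem for T(n) = 20T(n/4) + O(n^1):

a = 20, b = 4, c = 1
log_b(a) = log_4(20) = 2.1610

Case 1: c = 1 < log_4(20) = 2.1610
T(n) = O(n^(log_4 20))

For T(n) = 20T(n/4) + O(n^1): log_4(20) = 2.1610. This is Case 1 of the Master Theorem (c < log_b(a), work dominated by leaves), giving O(n^(log_4 20)).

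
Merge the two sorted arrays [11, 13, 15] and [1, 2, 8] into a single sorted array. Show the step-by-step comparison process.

Merging process:

Compare 11 vs 1: take 1 from right. Merged: [1]
Compare 11 vs 2: take 2 from right. Merged: [1, 2]
Compare 11 vs 8: take 8 from right. Merged: [1, 2, 8]
Append remaining from left: [11, 13, 15]. Merged: [1, 2, 8, 11, 13, 15]

Final merged array: [1, 2, 8, 11, 13, 15]
Total comparisons: 3

The merged array is [1, 2, 8, 11, 13, 15], requiring 3 comparisons. The merge step runs in O(n) time where n is the total number of elements.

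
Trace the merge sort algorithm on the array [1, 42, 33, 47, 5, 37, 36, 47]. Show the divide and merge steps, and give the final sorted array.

Merge sort trace:

Split: [1, 42, 33, 47, 5, 37, 36, 47] -> [1, 42, 33, 47] and [5, 37, 36, 47]
  Split: [1, 42, 33, 47] -> [1, 42] and [33, 47]
    Split: [1, 42] -> [1] and [42]
    Merge: [1] + [42] -> [1, 42]
    Split: [33, 47] -> [33] and [47]
    Merge: [33] + [47] -> [33, 47]
  Merge: [1, 42] + [33, 47] -> [1, 33, 42, 47]
  Split: [5, 37, 36, 47] -> [5, 37] and [36, 47]
    Split: [5, 37] -> [5] and [37]
    Merge: [5] + [37] -> [5, 37]
    Split: [36, 47] -> [36] and [47]
    Merge: [36] + [47] -> [36, 47]
  Merge: [5, 37] + [36, 47] -> [5, 36, 37, 47]
Merge: [1, 33, 42, 47] + [5, 36, 37, 47] -> [1, 5, 33, 36, 37, 42, 47, 47]

Final sorted array: [1, 5, 33, 36, 37, 42, 47, 47]

The merge sort proceeds by recursively splitting the array and merging sorted halves.
After all merges, the sorted array is [1, 5, 33, 36, 37, 42, 47, 47].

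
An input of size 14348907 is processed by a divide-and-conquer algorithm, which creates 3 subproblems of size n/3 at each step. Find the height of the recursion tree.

For divide and conquer with division factor 3:

Problem sizes at each level:
Level 0: 14348907
Level 1: 4782969
Level 2: 1594323
Level 3: 531441
Level 4: 177147
Level 5: 59049
Level 6: 19683
Level 7: 6561
Level 8: 2187
Level 9: 729
Level 10: 243
Level 11: 81
Level 12: 27
Level 13: 9
Level 14: 3
Level 15: 1

The root is level 0 and the size-1 base case is level 15 (the tree spans levels 0 through 15, i.e. 16 levels counting the root), so the depth is the number of divisions: log_3(14348907) = 15

The recursion tree depth is log_3(14348907) = 15. At each level, the problem size is divided by 3, so it takes 15 divisions to reduce to a base case of size 1. The algorithm makes 3 recursive calls at each level.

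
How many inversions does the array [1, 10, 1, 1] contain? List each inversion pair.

Finding inversions in [1, 10, 1, 1]:

(1, 2): arr[1]=10 > arr[2]=1
(1, 3): arr[1]=10 > arr[3]=1

Total inversions: 2

The array has 2 inversion(s): (1,2), (1,3). Each pair (i,j) satisfies i < j and arr[i] > arr[j].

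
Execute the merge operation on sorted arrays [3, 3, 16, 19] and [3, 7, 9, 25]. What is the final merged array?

Merging process:

Compare 3 vs 3: take 3 from left. Merged: [3]
Compare 3 vs 3: take 3 from left. Merged: [3, 3]
Compare 16 vs 3: take 3 from right. Merged: [3, 3, 3]
Compare 16 vs 7: take 7 from right. Merged: [3, 3, 3, 7]
Compare 16 vs 9: take 9 from right. Merged: [3, 3, 3, 7, 9]
Compare 16 vs 25: take 16 from left. Merged: [3, 3, 3, 7, 9, 16]
Compare 19 vs 25: take 19 from left. Merged: [3, 3, 3, 7, 9, 16, 19]
Append remaining from right: [25]. Merged: [3, 3, 3, 7, 9, 16, 19, 25]

Final merged array: [3, 3, 3, 7, 9, 16, 19, 25]
Total comparisons: 7

The merged array is [3, 3, 3, 7, 9, 16, 19, 25], requiring 7 comparisons. The merge step runs in O(n) time where n is the total number of elements.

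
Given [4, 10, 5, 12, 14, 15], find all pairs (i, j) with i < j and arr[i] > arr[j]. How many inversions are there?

Finding inversions in [4, 10, 5, 12, 14, 15]:

(1, 2): arr[1]=10 > arr[2]=5

Total inversions: 1

The array has 1 inversion(s): (1,2). Each pair (i,j) satisfies i < j and arr[i] > arr[j].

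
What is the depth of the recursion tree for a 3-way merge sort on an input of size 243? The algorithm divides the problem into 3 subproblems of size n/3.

For divide and conquer with division factor 3:

Problem sizes at each level:
Level 0: 243
Level 1: 81
Level 2: 27
Level 3: 9
Level 4: 3
Level 5: 1

The root is level 0 and the size-1 base case is level 5 (the tree spans levels 0 through 5, i.e. 6 levels counting the root), so the depth is the number of divisions: log_3(243) = 5

The recursion tree depth is log_3(243) = 5. At each level, the problem size is divided by 3, so it takes 5 divisions to reduce to a base case of size 1. The algorithm makes 3 recursive calls at each level.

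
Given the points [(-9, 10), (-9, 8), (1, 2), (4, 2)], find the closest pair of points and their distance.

Computing all pairwise distances among 4 points:

d((-9, 10), (-9, 8)) = 2.0 <-- minimum
d((-9, 10), (1, 2)) = 12.8062
d((-9, 10), (4, 2)) = 15.2643
d((-9, 8), (1, 2)) = 11.6619
d((-9, 8), (4, 2)) = 14.3178
d((1, 2), (4, 2)) = 3.0

Closest pair: (-9, 10) and (-9, 8) with distance 2.0

The closest pair is (-9, 10) and (-9, 8) with Euclidean distance 2.0. For 4 points, brute-force pairwise comparison is shown above. For large n, the divide-and-conquer algorithm (sort by x, recurse on halves, check the dividing strip) achieves O(n log n).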